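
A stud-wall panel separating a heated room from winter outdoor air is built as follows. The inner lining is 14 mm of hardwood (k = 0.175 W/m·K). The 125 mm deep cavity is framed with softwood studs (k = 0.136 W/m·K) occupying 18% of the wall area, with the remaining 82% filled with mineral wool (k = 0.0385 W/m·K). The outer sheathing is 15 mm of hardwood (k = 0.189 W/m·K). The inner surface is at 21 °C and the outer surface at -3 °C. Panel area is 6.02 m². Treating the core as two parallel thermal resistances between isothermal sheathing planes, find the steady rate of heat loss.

Sheathing layers in series; stud and cavity paths in parallel between them.
R_inner = 0.014/(0.175×6.02) = 0.01329 K/W
R_stud  = 0.125/(0.136×0.18×6.02) = 0.8482 K/W
R_cav   = 0.125/(0.0385×0.82×6.02) = 0.6577 K/W
1/R_core = 1/R_stud + 1/R_cav → R_core = 0.3705 K/W
R_outer = 0.015/(0.189×6.02) = 0.01318 K/W
R_total = 0.3969 K/W
Q = ΔT/R_total = 24/0.3969

Q ≈ 60.5 W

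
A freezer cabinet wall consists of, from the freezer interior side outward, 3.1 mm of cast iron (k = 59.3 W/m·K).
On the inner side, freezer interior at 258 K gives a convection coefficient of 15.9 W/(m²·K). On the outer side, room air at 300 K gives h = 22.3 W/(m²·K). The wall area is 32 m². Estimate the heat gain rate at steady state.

Q ≈ 12500 W

Model the wall as resistances in series:
R_inner film = 1/(h_i·A) = 1/(15.9×32) = 0.001965 K/W
R_cast iron = L/(kA) = 0.0031/(59.3×32) = 1.634×10^-6 K/W
R_outer film = 1/(h_o·A) = 1/(22.3×32) = 0.001401 K/W
R_total = 0.003368 K/W
Q = ΔT / R_total = 42 / 0.003368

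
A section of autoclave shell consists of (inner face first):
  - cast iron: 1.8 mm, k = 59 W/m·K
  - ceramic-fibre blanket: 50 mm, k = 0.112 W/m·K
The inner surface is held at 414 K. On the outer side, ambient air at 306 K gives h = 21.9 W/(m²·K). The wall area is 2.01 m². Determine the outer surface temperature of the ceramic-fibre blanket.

Model the wall as resistances in series:
R_cast iron = L/(kA) = 0.0018/(59×2.01) = 1.518×10^-5 K/W
R_ceramic-fibre blanket = L/(kA) = 0.05/(0.112×2.01) = 0.2221 K/W
R_outer film = 1/(h_o·A) = 1/(21.9×2.01) = 0.02272 K/W
R_total = 0.2448 K/W;  Q = ΔT/R_total = 108/0.2448 = 441.1 W
T_interface = T_inner − Q·ΣR(inner→interface) = 414 − 441×0.2221

T ≈ 316 K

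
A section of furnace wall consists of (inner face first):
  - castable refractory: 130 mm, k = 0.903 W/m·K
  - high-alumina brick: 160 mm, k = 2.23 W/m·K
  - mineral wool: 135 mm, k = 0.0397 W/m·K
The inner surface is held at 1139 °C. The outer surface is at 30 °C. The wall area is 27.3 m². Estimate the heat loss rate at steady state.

Thermal resistances in series:
R_castable refractory = L/(kA) = 0.13/(0.903×27.3) = 0.005273 K/W
R_high-alumina brick = L/(kA) = 0.16/(2.23×27.3) = 0.002628 K/W
R_mineral wool = L/(kA) = 0.135/(0.0397×27.3) = 0.1246 K/W
R_total = 0.1325 K/W
Q = ΔT / R_total = 1109 / 0.1325

Q ≈ 8370 W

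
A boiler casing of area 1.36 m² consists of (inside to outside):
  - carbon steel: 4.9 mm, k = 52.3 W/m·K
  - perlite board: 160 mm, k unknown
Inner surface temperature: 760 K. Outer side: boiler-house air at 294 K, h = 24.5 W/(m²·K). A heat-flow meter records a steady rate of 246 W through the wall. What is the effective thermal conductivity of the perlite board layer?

k ≈ 0.0631 W/(m·K)

Thermal resistances in series:
R_carbon steel = L/(kA) = 0.0049/(52.3×1.36) = 6.889×10^-5 K/W
R_outer film = 1/(h_o·A) = 1/(24.5×1.36) = 0.03001 K/W
Sum of known resistances R_other = 0.03008 K/W
Total R = ΔT/Q = 466/246 = 1.894 K/W
R_perlite board = R_total − R_other = 1.864 K/W
k = L/(R·A) = 0.16/(1.864×1.36)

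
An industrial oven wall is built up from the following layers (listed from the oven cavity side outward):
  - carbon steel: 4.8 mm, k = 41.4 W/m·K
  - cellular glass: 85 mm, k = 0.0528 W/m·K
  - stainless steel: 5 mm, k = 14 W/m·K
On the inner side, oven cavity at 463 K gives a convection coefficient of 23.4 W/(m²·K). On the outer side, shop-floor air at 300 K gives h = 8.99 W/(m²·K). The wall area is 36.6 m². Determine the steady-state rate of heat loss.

Series thermal resistances:
R_inner film = 1/(h_i·A) = 1/(23.4×36.6) = 0.001168 K/W
R_carbon steel = L/(kA) = 0.0048/(41.4×36.6) = 3.168×10^-6 K/W
R_cellular glass = L/(kA) = 0.085/(0.0528×36.6) = 0.04398 K/W
R_stainless steel = L/(kA) = 0.005/(14×36.6) = 9.758×10^-6 K/W
R_outer film = 1/(h_o·A) = 1/(8.99×36.6) = 0.003039 K/W
R_total = 0.0482 K/W
Q = ΔT / R_total = 163 / 0.0482

Q ≈ 3380 W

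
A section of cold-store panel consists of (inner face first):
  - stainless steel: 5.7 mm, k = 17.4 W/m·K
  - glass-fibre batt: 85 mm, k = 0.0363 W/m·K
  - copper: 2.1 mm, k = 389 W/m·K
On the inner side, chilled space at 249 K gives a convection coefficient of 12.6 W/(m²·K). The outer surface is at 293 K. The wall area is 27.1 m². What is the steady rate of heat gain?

Series thermal resistances:
R_inner film = 1/(h_i·A) = 1/(12.6×27.1) = 0.002929 K/W
R_stainless steel = L/(kA) = 0.0057/(17.4×27.1) = 1.209×10^-5 K/W
R_glass-fibre batt = L/(kA) = 0.085/(0.0363×27.1) = 0.08641 K/W
R_copper = L/(kA) = 0.0021/(389×27.1) = 1.992×10^-7 K/W
R_total = 0.08935 K/W
Q = ΔT / R_total = 44 / 0.08935

Q ≈ 492 W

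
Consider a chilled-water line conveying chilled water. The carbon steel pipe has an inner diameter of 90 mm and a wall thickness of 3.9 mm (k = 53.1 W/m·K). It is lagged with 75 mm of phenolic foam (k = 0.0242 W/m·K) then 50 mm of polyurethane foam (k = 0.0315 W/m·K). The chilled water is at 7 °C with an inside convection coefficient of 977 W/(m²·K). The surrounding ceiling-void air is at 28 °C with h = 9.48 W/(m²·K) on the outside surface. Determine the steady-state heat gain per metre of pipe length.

Treating each annulus and film as a series resistance:
R_inner film = 1/(h_i·2πr₁L) = 1/(977×2π×0.045×1) = 0.00362 K/W
R_carbon steel pipe wall = ln(48.9/45)/(2π×53.1×1) = 2.491×10^-4 K/W
R_phenolic foam = ln(123.9/48.9)/(2π×0.0242×1) = 6.114 K/W
R_polyurethane foam = ln(173.9/123.9)/(2π×0.0315×1) = 1.713 K/W
R_outer film = 1/(h_o·2πr_oL) = 1/(9.48×2π×0.1739×1) = 0.09654 K/W
R_total = 7.928 K/W
Q = ΔT/R_total = 21/7.928

q′ ≈ 2.65 W/m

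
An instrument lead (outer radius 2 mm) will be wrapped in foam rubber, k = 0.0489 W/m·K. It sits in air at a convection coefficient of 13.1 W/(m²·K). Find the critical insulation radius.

For a cylinder r_cr = k/h = 0.0489/13.1
r_cr = 3.73 mm; since the bare radius (2 mm) is below r_cr, adding a thin layer of insulation will *increase* heat loss.

r_cr ≈ 3.73 mm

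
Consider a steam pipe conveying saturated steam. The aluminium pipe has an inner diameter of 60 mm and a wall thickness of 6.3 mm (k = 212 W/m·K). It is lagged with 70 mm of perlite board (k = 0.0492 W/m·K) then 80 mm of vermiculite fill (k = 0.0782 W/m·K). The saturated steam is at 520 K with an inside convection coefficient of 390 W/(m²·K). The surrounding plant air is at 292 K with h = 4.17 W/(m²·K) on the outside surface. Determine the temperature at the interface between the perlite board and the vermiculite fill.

T ≈ 355 K

Cylindrical conduction, so R = ln(r₂/r₁)/(2πkL) per layer, in series:
R_inner film = 1/(h_i·2πr₁L) = 1/(390×2π×0.03×1) = 0.0136 K/W
R_aluminium pipe wall = ln(36.3/30)/(2π×212×1) = 1.431×10^-4 K/W
R_perlite board = ln(106.3/36.3)/(2π×0.0492×1) = 3.476 K/W
R_vermiculite fill = ln(186.3/106.3)/(2π×0.0782×1) = 1.142 K/W
R_outer film = 1/(h_o·2πr_oL) = 1/(4.17×2π×0.1863×1) = 0.2049 K/W
R_total = 4.836 K/W
Q = ΔT/R_total = 228/4.836
Q = 47.1 W/m
T_interface = T_inner − Q·ΣR(inner→interface) = 520 − 47.1×3.489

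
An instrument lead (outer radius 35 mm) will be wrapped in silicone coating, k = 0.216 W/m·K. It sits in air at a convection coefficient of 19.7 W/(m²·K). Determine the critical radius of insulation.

For a cylinder r_cr = k/h = 0.216/19.7
r_cr = 11 mm; since the bare radius (35 mm) is above r_cr, any added insulation will reduce heat loss.

r_cr ≈ 11 mm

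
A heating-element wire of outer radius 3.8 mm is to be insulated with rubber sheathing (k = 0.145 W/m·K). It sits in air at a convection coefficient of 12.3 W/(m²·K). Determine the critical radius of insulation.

For a cylinder r_cr = k/h = 0.145/12.3
r_cr = 11.8 mm; since the bare radius (3.8 mm) is below r_cr, adding a thin layer of insulation will *increase* heat loss.

r_cr ≈ 11.8 mm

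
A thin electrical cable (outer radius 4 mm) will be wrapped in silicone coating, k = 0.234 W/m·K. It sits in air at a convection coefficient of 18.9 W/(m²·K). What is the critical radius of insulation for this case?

r_cr ≈ 12.4 mm

For a cylinder r_cr = k/h = 0.234/18.9
r_cr = 12.4 mm; since the bare radius (4 mm) is below r_cr, adding a thin layer of insulation will *increase* heat loss.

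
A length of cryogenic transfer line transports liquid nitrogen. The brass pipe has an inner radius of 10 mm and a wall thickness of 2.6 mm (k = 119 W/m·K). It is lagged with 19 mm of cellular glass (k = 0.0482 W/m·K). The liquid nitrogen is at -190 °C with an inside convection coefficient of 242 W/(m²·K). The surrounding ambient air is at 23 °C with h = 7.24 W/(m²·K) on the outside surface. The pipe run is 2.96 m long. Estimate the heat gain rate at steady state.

Per-layer cylindrical resistances, series-summed:
R_inner film = 1/(h_i·2πr₁L) = 1/(242×2π×0.01×2.96) = 0.02222 K/W
R_brass pipe wall = ln(12.6/10)/(2π×119×2.96) = 1.044×10^-4 K/W
R_cellular glass = ln(31.6/12.6)/(2π×0.0482×2.96) = 1.026 K/W
R_outer film = 1/(h_o·2πr_oL) = 1/(7.24×2π×0.0316×2.96) = 0.235 K/W
R_total = 1.283 K/W
Q = ΔT/R_total = 213/1.283

Q ≈ 166 W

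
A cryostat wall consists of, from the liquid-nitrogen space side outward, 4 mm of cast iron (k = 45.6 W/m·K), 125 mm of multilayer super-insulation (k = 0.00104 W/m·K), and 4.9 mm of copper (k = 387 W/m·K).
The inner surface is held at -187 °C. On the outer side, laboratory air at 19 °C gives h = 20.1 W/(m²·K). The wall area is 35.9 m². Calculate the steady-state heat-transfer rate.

Treating each layer as a thermal resistance in series:
R_cast iron = L/(kA) = 0.004/(45.6×35.9) = 2.443×10^-6 K/W
R_multilayer super-insulation = L/(kA) = 0.125/(0.00104×35.9) = 3.348 K/W
R_copper = L/(kA) = 0.0049/(387×35.9) = 3.527×10^-7 K/W
R_outer film = 1/(h_o·A) = 1/(20.1×35.9) = 0.001386 K/W
R_total = 3.349 K/W
Q = ΔT / R_total = 206 / 3.349

Q ≈ 61.5 W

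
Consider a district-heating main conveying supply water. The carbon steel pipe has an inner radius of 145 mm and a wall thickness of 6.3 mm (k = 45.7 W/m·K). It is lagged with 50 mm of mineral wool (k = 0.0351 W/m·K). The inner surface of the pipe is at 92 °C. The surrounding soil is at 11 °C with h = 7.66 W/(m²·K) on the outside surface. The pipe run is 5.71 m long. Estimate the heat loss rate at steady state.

Q ≈ 331 W

For a radial system each layer contributes R = ln(r_out/r_in)/(2πkL); films add R = 1/(hA).
R_carbon steel pipe wall = ln(151.3/145)/(2π×45.7×5.71) = 2.594×10^-5 K/W
R_mineral wool = ln(201.3/151.3)/(2π×0.0351×5.71) = 0.2267 K/W
R_outer film = 1/(h_o·2πr_oL) = 1/(7.66×2π×0.2013×5.71) = 0.01808 K/W
R_total = 0.2448 K/W
Q = ΔT/R_total = 81/0.2448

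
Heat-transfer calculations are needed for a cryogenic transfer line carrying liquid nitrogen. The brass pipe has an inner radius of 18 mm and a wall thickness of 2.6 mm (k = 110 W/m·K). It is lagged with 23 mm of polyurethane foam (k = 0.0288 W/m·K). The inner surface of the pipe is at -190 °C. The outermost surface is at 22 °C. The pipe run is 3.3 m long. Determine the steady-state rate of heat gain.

Treating each annulus and film as a series resistance:
R_brass pipe wall = ln(20.6/18)/(2π×110×3.3) = 5.915×10^-5 K/W
R_polyurethane foam = ln(43.6/20.6)/(2π×0.0288×3.3) = 1.256 K/W
R_total = 1.256 K/W
Q = ΔT/R_total = 212/1.256

Q ≈ 169 W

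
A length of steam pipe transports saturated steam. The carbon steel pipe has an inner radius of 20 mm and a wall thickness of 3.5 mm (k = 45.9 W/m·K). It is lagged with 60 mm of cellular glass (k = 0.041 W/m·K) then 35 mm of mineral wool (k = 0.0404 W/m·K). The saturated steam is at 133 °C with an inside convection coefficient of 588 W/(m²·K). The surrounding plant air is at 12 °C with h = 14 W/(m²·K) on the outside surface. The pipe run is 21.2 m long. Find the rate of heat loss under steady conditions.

Q ≈ 400 W

Radial resistances (cylindrical: R_cond = ln(r_o/r_i)/(2πkL), R_conv = 1/(h·2πrL)):
R_inner film = 1/(h_i·2πr₁L) = 1/(588×2π×0.02×21.2) = 6.384×10^-4 K/W
R_carbon steel pipe wall = ln(23.5/20)/(2π×45.9×21.2) = 2.638×10^-5 K/W
R_cellular glass = ln(83.5/23.5)/(2π×0.041×21.2) = 0.2321 K/W
R_mineral wool = ln(118.5/83.5)/(2π×0.0404×21.2) = 0.06505 K/W
R_outer film = 1/(h_o·2πr_oL) = 1/(14×2π×0.1185×21.2) = 0.004525 K/W
R_total = 0.3024 K/W
Q = ΔT/R_total = 121/0.3024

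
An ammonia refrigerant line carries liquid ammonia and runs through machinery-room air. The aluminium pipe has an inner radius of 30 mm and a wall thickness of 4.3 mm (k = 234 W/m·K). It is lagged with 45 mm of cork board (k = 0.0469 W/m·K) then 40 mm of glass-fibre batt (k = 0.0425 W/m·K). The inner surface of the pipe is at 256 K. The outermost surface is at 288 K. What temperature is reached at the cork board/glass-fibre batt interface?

T ≈ 277 K

For a radial system each layer contributes R = ln(r_out/r_in)/(2πkL); films add R = 1/(hA).
R_aluminium pipe wall = ln(34.3/30)/(2π×234×1) = 9.11×10^-5 K/W
R_cork board = ln(79.3/34.3)/(2π×0.0469×1) = 2.844 K/W
R_glass-fibre batt = ln(119.3/79.3)/(2π×0.0425×1) = 1.529 K/W
R_total = 4.374 K/W
Q = ΔT/R_total = 32/4.374
Q = 7.32 W/m
T_interface = T_inner + Q·ΣR(inner→interface) = 256 + 7.32×2.844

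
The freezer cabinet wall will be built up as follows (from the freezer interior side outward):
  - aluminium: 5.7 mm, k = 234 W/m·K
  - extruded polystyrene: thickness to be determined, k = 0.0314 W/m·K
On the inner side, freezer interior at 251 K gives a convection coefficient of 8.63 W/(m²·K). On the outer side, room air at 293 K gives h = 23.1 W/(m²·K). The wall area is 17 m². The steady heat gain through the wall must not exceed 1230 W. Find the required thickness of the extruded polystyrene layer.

L ≈ 13.2 mm

Treating each layer as a thermal resistance in series:
R_inner film = 1/(h_i·A) = 1/(8.63×17) = 0.006816 K/W
R_aluminium = L/(kA) = 0.0057/(234×17) = 1.433×10^-6 K/W
R_outer film = 1/(h_o·A) = 1/(23.1×17) = 0.002546 K/W
Sum of the known resistances R_other = 0.009364 K/W
Required total resistance R_tot = ΔT/Q_allow = 42/1230 = 0.03415 K/W
R_extruded polystyrene = R_tot − R_other = 0.02478 K/W
L = R·k·A = 0.02478×0.0314×17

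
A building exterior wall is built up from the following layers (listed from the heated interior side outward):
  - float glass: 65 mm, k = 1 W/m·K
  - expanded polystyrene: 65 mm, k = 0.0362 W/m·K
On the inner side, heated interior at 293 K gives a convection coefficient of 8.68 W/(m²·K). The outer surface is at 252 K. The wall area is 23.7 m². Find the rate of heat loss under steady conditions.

Q ≈ 492 W

Model the wall as resistances in series:
R_inner film = 1/(h_i·A) = 1/(8.68×23.7) = 0.004861 K/W
R_float glass = L/(kA) = 0.065/(1×23.7) = 0.002743 K/W
R_expanded polystyrene = L/(kA) = 0.065/(0.0362×23.7) = 0.07576 K/W
R_total = 0.08337 K/W
Q = ΔT / R_total = 41 / 0.08337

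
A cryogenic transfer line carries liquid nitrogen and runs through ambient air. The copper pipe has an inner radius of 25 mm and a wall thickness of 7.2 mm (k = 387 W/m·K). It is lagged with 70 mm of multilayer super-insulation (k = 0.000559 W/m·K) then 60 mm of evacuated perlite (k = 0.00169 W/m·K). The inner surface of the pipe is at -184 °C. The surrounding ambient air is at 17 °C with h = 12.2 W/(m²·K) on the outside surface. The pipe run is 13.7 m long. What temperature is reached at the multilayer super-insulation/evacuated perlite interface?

T ≈ -6.52 °C

Radial resistances (cylindrical: R_cond = ln(r_o/r_i)/(2πkL), R_conv = 1/(h·2πrL)):
R_copper pipe wall = ln(32.2/25)/(2π×387×13.7) = 7.597×10^-6 K/W
R_multilayer super-insulation = ln(102.2/32.2)/(2π×0.000559×13.7) = 24 K/W
R_evacuated perlite = ln(162.2/102.2)/(2π×0.00169×13.7) = 3.175 K/W
R_outer film = 1/(h_o·2πr_oL) = 1/(12.2×2π×0.1622×13.7) = 0.005871 K/W
R_total = 27.18 K/W
Q = ΔT/R_total = 201/27.18
Q = 7.39 W
T_interface = T_inner + Q·ΣR(inner→interface) = -184 + 7.39×24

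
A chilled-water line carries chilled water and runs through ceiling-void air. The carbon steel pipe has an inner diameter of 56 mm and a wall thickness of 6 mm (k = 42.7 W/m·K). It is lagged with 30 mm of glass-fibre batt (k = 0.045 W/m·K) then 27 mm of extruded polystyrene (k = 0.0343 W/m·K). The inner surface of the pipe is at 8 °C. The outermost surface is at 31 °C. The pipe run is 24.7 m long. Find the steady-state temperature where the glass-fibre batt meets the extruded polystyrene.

For a radial system each layer contributes R = ln(r_out/r_in)/(2πkL); films add R = 1/(hA).
R_carbon steel pipe wall = ln(34/28)/(2π×42.7×24.7) = 2.93×10^-5 K/W
R_glass-fibre batt = ln(64/34)/(2π×0.045×24.7) = 0.09057 K/W
R_extruded polystyrene = ln(91/64)/(2π×0.0343×24.7) = 0.06612 K/W
R_total = 0.1567 K/W
Q = ΔT/R_total = 23/0.1567
Q = 147 W
T_interface = T_inner + Q·ΣR(inner→interface) = 8 + 147×0.0906

T ≈ 21.3 °C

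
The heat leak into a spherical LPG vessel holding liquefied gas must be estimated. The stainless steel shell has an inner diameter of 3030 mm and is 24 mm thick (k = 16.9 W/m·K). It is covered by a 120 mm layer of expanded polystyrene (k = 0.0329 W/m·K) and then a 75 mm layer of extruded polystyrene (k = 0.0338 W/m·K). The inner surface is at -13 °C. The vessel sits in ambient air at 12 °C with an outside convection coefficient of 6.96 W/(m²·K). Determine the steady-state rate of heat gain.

Q ≈ 140 W

Each spherical layer contributes R = (1/r_i − 1/r_o)/(4πk):
R_stainless steel shell = (1/1.515 − 1/1.539)/(4π×16.9) = 4.847×10^-5 K/W
R_expanded polystyrene = (1/1.539 − 1/1.659)/(4π×0.0329) = 0.1137 K/W
R_extruded polystyrene = (1/1.659 − 1/1.734)/(4π×0.0338) = 0.06138 K/W
R_outer film = 1/(h·4πr_o²) = 1/(6.96×4π×1.734²) = 0.003803 K/W
R_total = 0.1789 K/W
Q = ΔT/R_total = 25/0.1789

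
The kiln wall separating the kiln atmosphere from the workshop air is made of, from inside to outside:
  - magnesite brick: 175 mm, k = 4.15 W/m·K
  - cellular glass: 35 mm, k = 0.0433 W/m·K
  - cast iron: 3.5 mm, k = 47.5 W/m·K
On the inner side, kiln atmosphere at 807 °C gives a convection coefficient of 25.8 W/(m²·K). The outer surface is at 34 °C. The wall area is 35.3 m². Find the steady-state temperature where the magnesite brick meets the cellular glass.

Treating each layer as a thermal resistance in series:
R_inner film = 1/(h_i·A) = 1/(25.8×35.3) = 0.001098 K/W
R_magnesite brick = L/(kA) = 0.175/(4.15×35.3) = 0.001195 K/W
R_cellular glass = L/(kA) = 0.035/(0.0433×35.3) = 0.0229 K/W
R_cast iron = L/(kA) = 0.0035/(47.5×35.3) = 2.087×10^-6 K/W
R_total = 0.02519 K/W;  Q = ΔT/R_total = 773/0.02519 = 30680 W
T_interface = T_inner − Q·ΣR(inner→interface) = 807 − 30700×0.002293

T ≈ 737 °C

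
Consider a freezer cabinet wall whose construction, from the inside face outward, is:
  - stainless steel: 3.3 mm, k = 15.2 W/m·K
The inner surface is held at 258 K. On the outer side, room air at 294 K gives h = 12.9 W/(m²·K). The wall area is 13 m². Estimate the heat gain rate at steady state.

Q ≈ 6020 W

Thermal resistances in series:
R_stainless steel = L/(kA) = 0.0033/(15.2×13) = 1.67×10^-5 K/W
R_outer film = 1/(h_o·A) = 1/(12.9×13) = 0.005963 K/W
R_total = 0.00598 K/W
Q = ΔT / R_total = 36 / 0.00598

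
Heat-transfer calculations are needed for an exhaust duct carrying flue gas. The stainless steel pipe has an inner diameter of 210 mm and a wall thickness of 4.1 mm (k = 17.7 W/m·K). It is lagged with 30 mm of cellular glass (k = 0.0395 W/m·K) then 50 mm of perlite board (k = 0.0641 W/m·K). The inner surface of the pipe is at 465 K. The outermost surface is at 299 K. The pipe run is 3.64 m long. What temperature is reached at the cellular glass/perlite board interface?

Cylindrical conduction, so R = ln(r₂/r₁)/(2πkL) per layer, in series:
R_stainless steel pipe wall = ln(109.1/105)/(2π×17.7×3.64) = 9.462×10^-5 K/W
R_cellular glass = ln(139.1/109.1)/(2π×0.0395×3.64) = 0.2689 K/W
R_perlite board = ln(189.1/139.1)/(2π×0.0641×3.64) = 0.2095 K/W
R_total = 0.4785 K/W
Q = ΔT/R_total = 166/0.4785
Q = 347 W
T_interface = T_inner − Q·ΣR(inner→interface) = 465 − 347×0.269

T ≈ 372 K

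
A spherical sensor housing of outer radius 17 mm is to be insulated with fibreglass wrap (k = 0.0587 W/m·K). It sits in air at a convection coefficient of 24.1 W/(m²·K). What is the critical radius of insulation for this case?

r_cr ≈ 4.87 mm

For a sphere r_cr = 2k/h = 2×0.0587/24.1
r_cr = 4.87 mm; since the bare radius (17 mm) is above r_cr, any added insulation will reduce heat loss.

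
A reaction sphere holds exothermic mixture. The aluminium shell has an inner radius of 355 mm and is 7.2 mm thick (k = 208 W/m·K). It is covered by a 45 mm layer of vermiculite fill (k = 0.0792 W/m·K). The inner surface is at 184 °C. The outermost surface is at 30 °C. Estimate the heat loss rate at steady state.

Q ≈ 502 W

Spherical conduction: R = (1/r_in − 1/r_out)/(4πk) per layer; series-sum.
R_aluminium shell = (1/0.355 − 1/0.3622)/(4π×208) = 2.142×10^-5 K/W
R_vermiculite fill = (1/0.3622 − 1/0.4072)/(4π×0.0792) = 0.3066 K/W
R_total = 0.3066 K/W
Q = ΔT/R_total = 154/0.3066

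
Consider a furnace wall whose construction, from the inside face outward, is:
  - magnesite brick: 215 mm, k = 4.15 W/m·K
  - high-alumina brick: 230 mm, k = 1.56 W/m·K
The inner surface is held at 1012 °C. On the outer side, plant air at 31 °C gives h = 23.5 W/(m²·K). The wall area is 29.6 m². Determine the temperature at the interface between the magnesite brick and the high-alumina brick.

T ≈ 802 °C

Thermal resistances in series:
R_magnesite brick = L/(kA) = 0.215/(4.15×29.6) = 0.00175 K/W
R_high-alumina brick = L/(kA) = 0.23/(1.56×29.6) = 0.004981 K/W
R_outer film = 1/(h_o·A) = 1/(23.5×29.6) = 0.001438 K/W
R_total = 0.008169 K/W;  Q = ΔT/R_total = 981/0.008169 = 120100 W
T_interface = T_inner − Q·ΣR(inner→interface) = 1012 − 120000×0.00175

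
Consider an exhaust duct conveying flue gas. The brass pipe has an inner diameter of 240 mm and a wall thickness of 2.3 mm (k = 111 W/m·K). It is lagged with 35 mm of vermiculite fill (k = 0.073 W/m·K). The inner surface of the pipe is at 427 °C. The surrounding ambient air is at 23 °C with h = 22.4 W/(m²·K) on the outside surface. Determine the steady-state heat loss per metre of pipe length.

q′ ≈ 680 W/m

Radial resistances (cylindrical: R_cond = ln(r_o/r_i)/(2πkL), R_conv = 1/(h·2πrL)):
R_brass pipe wall = ln(122.3/120)/(2π×111×1) = 2.722×10^-5 K/W
R_vermiculite fill = ln(157.3/122.3)/(2π×0.073×1) = 0.5487 K/W
R_outer film = 1/(h_o·2πr_oL) = 1/(22.4×2π×0.1573×1) = 0.04517 K/W
R_total = 0.5939 K/W
Q = ΔT/R_total = 404/0.5939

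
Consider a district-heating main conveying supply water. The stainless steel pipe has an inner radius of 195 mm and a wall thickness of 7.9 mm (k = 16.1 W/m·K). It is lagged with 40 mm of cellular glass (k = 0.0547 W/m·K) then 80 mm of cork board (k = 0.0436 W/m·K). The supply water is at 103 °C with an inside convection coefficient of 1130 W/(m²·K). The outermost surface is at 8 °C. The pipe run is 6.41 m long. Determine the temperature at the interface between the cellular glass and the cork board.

Radial resistances (cylindrical: R_cond = ln(r_o/r_i)/(2πkL), R_conv = 1/(h·2πrL)):
R_inner film = 1/(h_i·2πr₁L) = 1/(1130×2π×0.195×6.41) = 1.127×10^-4 K/W
R_stainless steel pipe wall = ln(202.9/195)/(2π×16.1×6.41) = 6.125×10^-5 K/W
R_cellular glass = ln(242.9/202.9)/(2π×0.0547×6.41) = 0.08168 K/W
R_cork board = ln(322.9/242.9)/(2π×0.0436×6.41) = 0.1621 K/W
R_total = 0.244 K/W
Q = ΔT/R_total = 95/0.244
Q = 389 W
T_interface = T_inner − Q·ΣR(inner→interface) = 103 − 389×0.08185

T ≈ 71.1 °C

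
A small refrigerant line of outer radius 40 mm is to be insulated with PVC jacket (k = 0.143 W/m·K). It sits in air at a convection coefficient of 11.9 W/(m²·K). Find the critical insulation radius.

For a cylinder r_cr = k/h = 0.143/11.9
r_cr = 12 mm; since the bare radius (40 mm) is above r_cr, any added insulation will reduce heat loss.

r_cr ≈ 12 mm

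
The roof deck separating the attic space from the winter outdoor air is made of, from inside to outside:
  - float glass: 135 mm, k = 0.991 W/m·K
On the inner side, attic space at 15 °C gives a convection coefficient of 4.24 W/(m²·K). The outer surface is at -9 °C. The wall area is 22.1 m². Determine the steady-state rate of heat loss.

Q ≈ 1430 W

Using the resistance-network approach (series):
R_inner film = 1/(h_i·A) = 1/(4.24×22.1) = 0.01067 K/W
R_float glass = L/(kA) = 0.135/(0.991×22.1) = 0.006164 K/W
R_total = 0.01684 K/W
Q = ΔT / R_total = 24 / 0.01684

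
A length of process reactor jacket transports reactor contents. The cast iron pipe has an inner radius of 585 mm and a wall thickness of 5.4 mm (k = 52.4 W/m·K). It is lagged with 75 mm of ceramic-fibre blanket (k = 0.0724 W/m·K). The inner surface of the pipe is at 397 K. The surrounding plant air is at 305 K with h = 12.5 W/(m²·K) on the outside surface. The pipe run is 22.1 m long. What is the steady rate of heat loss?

Q ≈ 7210 W

Per-layer cylindrical resistances, series-summed:
R_cast iron pipe wall = ln(590.4/585)/(2π×52.4×22.1) = 1.263×10^-6 K/W
R_ceramic-fibre blanket = ln(665.4/590.4)/(2π×0.0724×22.1) = 0.0119 K/W
R_outer film = 1/(h_o·2πr_oL) = 1/(12.5×2π×0.6654×22.1) = 8.658×10^-4 K/W
R_total = 0.01276 K/W
Q = ΔT/R_total = 92/0.01276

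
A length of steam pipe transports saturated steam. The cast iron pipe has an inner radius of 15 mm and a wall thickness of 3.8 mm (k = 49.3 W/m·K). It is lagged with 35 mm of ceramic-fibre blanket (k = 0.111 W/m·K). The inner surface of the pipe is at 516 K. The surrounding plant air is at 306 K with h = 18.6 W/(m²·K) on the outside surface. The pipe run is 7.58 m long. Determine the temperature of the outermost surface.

T ≈ 326 K

Treating each annulus and film as a series resistance:
R_cast iron pipe wall = ln(18.8/15)/(2π×49.3×7.58) = 9.617×10^-5 K/W
R_ceramic-fibre blanket = ln(53.8/18.8)/(2π×0.111×7.58) = 0.1989 K/W
R_outer film = 1/(h_o·2πr_oL) = 1/(18.6×2π×0.0538×7.58) = 0.02098 K/W
R_total = 0.22 K/W
Q = ΔT/R_total = 210/0.22
Q = 955 W
T_interface = T_inner − Q·ΣR(inner→interface) = 516 − 955×0.199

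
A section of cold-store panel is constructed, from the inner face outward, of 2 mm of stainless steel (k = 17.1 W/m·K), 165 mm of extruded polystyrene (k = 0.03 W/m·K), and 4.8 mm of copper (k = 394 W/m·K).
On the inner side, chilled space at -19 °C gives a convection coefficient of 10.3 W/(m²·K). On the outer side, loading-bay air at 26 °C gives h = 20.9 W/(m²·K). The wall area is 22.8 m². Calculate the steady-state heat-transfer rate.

Q ≈ 182 W

Treating each layer as a thermal resistance in series:
R_inner film = 1/(h_i·A) = 1/(10.3×22.8) = 0.004258 K/W
R_stainless steel = L/(kA) = 0.002/(17.1×22.8) = 5.13×10^-6 K/W
R_extruded polystyrene = L/(kA) = 0.165/(0.03×22.8) = 0.2412 K/W
R_copper = L/(kA) = 0.0048/(394×22.8) = 5.343×10^-7 K/W
R_outer film = 1/(h_o·A) = 1/(20.9×22.8) = 0.002099 K/W
R_total = 0.2476 K/W
Q = ΔT / R_total = 45 / 0.2476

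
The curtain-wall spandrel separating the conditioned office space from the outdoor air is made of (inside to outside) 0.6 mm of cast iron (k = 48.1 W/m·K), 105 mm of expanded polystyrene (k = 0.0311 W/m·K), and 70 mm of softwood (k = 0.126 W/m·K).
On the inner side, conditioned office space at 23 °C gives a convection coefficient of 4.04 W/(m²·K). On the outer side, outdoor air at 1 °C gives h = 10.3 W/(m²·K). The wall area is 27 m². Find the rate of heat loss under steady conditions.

Treating each layer as a thermal resistance in series:
R_inner film = 1/(h_i·A) = 1/(4.04×27) = 0.009168 K/W
R_cast iron = L/(kA) = 0.0006/(48.1×27) = 4.62×10^-7 K/W
R_expanded polystyrene = L/(kA) = 0.105/(0.0311×27) = 0.125 K/W
R_softwood = L/(kA) = 0.07/(0.126×27) = 0.02058 K/W
R_outer film = 1/(h_o·A) = 1/(10.3×27) = 0.003596 K/W
R_total = 0.1584 K/W
Q = ΔT / R_total = 22 / 0.1584

Q ≈ 139 W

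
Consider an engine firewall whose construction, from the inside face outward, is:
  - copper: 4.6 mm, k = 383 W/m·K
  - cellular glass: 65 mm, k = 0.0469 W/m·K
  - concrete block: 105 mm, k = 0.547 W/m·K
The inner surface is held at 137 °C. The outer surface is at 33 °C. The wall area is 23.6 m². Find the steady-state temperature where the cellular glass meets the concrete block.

T ≈ 45.7 °C

Model the wall as resistances in series:
R_copper = L/(kA) = 0.0046/(383×23.6) = 5.089×10^-7 K/W
R_cellular glass = L/(kA) = 0.065/(0.0469×23.6) = 0.05873 K/W
R_concrete block = L/(kA) = 0.105/(0.547×23.6) = 0.008134 K/W
R_total = 0.06686 K/W;  Q = ΔT/R_total = 104/0.06686 = 1555 W
T_interface = T_inner − Q·ΣR(inner→interface) = 137 − 1560×0.05873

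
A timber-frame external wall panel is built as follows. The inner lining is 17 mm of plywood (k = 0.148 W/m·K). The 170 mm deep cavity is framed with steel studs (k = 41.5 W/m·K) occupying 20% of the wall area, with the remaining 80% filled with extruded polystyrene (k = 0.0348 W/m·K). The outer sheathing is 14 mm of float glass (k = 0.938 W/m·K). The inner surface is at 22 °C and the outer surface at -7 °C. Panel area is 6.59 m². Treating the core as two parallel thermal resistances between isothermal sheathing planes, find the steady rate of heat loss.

Q ≈ 1270 W

Sheathing layers in series; stud and cavity paths in parallel between them.
R_inner = 0.017/(0.148×6.59) = 0.01743 K/W
R_stud  = 0.17/(41.5×0.2×6.59) = 0.003108 K/W
R_cav   = 0.17/(0.0348×0.8×6.59) = 0.9266 K/W
1/R_core = 1/R_stud + 1/R_cav → R_core = 0.003098 K/W
R_outer = 0.014/(0.938×6.59) = 0.002265 K/W
R_total = 0.02279 K/W
Q = ΔT/R_total = 29/0.02279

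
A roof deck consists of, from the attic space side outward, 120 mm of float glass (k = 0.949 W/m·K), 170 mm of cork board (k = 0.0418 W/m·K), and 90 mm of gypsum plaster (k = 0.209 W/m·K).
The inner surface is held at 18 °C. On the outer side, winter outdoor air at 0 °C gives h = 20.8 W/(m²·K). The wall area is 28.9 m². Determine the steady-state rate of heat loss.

Q ≈ 111 W

Series thermal resistances:
R_float glass = L/(kA) = 0.12/(0.949×28.9) = 0.004375 K/W
R_cork board = L/(kA) = 0.17/(0.0418×28.9) = 0.1407 K/W
R_gypsum plaster = L/(kA) = 0.09/(0.209×28.9) = 0.0149 K/W
R_outer film = 1/(h_o·A) = 1/(20.8×28.9) = 0.001664 K/W
R_total = 0.1617 K/W
Q = ΔT / R_total = 18 / 0.1617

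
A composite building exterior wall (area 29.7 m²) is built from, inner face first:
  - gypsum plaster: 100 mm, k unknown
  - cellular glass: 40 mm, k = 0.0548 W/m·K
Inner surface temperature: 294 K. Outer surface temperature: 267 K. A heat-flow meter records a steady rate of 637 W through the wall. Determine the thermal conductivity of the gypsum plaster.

Treating each layer as a thermal resistance in series:
R_cellular glass = L/(kA) = 0.04/(0.0548×29.7) = 0.02458 K/W
Sum of known resistances R_other = 0.02458 K/W
Total R = ΔT/Q = 27/637 = 0.04239 K/W
R_gypsum plaster = R_total − R_other = 0.01781 K/W
k = L/(R·A) = 0.1/(0.01781×29.7)

k ≈ 0.189 W/(m·K)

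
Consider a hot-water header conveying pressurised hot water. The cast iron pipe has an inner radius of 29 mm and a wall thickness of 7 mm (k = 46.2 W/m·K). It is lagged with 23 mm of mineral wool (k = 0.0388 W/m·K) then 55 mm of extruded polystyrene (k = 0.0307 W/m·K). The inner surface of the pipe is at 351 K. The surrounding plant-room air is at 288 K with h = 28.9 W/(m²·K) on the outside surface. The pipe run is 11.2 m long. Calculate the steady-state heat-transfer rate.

Q ≈ 129 W

For a radial system each layer contributes R = ln(r_out/r_in)/(2πkL); films add R = 1/(hA).
R_cast iron pipe wall = ln(36/29)/(2π×46.2×11.2) = 6.651×10^-5 K/W
R_mineral wool = ln(59/36)/(2π×0.0388×11.2) = 0.1809 K/W
R_extruded polystyrene = ln(114/59)/(2π×0.0307×11.2) = 0.3049 K/W
R_outer film = 1/(h_o·2πr_oL) = 1/(28.9×2π×0.114×11.2) = 0.004313 K/W
R_total = 0.4902 K/W
Q = ΔT/R_total = 63/0.4902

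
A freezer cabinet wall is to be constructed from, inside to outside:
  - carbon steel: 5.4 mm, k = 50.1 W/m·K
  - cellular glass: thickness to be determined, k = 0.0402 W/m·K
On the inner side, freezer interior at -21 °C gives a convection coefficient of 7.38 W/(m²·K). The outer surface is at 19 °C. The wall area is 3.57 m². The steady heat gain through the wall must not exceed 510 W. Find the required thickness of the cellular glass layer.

L ≈ 5.8 mm

Using the resistance-network approach (series):
R_inner film = 1/(h_i·A) = 1/(7.38×3.57) = 0.03796 K/W
R_carbon steel = L/(kA) = 0.0054/(50.1×3.57) = 3.019×10^-5 K/W
Sum of the known resistances R_other = 0.03799 K/W
Required total resistance R_tot = ΔT/Q_allow = 40/510 = 0.07843 K/W
R_cellular glass = R_tot − R_other = 0.04045 K/W
L = R·k·A = 0.04045×0.0402×3.57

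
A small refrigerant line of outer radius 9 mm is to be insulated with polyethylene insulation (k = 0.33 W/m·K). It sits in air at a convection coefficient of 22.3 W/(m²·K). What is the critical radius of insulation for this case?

For a cylinder r_cr = k/h = 0.33/22.3
r_cr = 14.8 mm; since the bare radius (9 mm) is below r_cr, adding a thin layer of insulation will *increase* heat loss.

r_cr ≈ 14.8 mm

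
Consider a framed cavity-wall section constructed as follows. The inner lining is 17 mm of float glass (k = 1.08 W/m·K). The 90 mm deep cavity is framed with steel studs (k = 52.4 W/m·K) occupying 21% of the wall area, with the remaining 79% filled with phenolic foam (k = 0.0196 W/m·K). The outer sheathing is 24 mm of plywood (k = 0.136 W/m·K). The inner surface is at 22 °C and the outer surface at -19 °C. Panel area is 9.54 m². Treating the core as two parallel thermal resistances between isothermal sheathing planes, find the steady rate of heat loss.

Sheathing layers in series; stud and cavity paths in parallel between them.
R_inner = 0.017/(1.08×9.54) = 0.00165 K/W
R_stud  = 0.09/(52.4×0.21×9.54) = 8.573×10^-4 K/W
R_cav   = 0.09/(0.0196×0.79×9.54) = 0.6093 K/W
1/R_core = 1/R_stud + 1/R_cav → R_core = 8.561×10^-4 K/W
R_outer = 0.024/(0.136×9.54) = 0.0185 K/W
R_total = 0.021 K/W
Q = ΔT/R_total = 41/0.021

Q ≈ 1950 W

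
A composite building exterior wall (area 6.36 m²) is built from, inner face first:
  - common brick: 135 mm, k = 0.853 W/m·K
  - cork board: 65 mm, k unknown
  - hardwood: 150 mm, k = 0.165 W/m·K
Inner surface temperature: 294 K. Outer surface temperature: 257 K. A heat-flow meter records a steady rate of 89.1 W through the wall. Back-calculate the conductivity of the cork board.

k ≈ 0.0413 W/(m·K)

Thermal resistances in series:
R_common brick = L/(kA) = 0.135/(0.853×6.36) = 0.02488 K/W
R_hardwood = L/(kA) = 0.15/(0.165×6.36) = 0.1429 K/W
Sum of known resistances R_other = 0.1678 K/W
Total R = ΔT/Q = 37/89.1 = 0.4153 K/W
R_cork board = R_total − R_other = 0.2474 K/W
k = L/(R·A) = 0.065/(0.2474×6.36)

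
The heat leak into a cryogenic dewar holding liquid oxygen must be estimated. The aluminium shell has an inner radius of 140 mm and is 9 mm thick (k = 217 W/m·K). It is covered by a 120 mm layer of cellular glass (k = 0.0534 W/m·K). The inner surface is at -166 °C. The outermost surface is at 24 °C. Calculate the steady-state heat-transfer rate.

Q ≈ 42.6 W

Spherical conduction: R = (1/r_in − 1/r_out)/(4πk) per layer; series-sum.
R_aluminium shell = (1/0.14 − 1/0.149)/(4π×217) = 1.582×10^-4 K/W
R_cellular glass = (1/0.149 − 1/0.269)/(4π×0.0534) = 4.462 K/W
R_total = 4.462 K/W
Q = ΔT/R_total = 190/4.462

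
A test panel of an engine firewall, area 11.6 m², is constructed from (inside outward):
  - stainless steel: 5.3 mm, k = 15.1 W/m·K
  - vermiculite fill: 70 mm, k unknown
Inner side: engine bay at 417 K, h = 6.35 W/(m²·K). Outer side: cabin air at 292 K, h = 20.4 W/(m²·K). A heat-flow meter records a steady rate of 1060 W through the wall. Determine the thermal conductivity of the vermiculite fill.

k ≈ 0.0603 W/(m·K)

Series thermal resistances:
R_inner film = 1/(h_i·A) = 1/(6.35×11.6) = 0.01358 K/W
R_stainless steel = L/(kA) = 0.0053/(15.1×11.6) = 3.026×10^-5 K/W
R_outer film = 1/(h_o·A) = 1/(20.4×11.6) = 0.004226 K/W
Sum of known resistances R_other = 0.01783 K/W
Total R = ΔT/Q = 125/1060 = 0.1179 K/W
R_vermiculite fill = R_total − R_other = 0.1001 K/W
k = L/(R·A) = 0.07/(0.1001×11.6)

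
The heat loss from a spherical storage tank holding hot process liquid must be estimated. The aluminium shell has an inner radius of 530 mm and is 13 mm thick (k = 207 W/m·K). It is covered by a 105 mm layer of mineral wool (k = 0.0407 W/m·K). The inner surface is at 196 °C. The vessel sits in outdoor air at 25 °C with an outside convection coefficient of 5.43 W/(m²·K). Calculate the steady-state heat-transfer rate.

Q ≈ 277 W

Spherical conduction: R = (1/r_in − 1/r_out)/(4πk) per layer; series-sum.
R_aluminium shell = (1/0.53 − 1/0.543)/(4π×207) = 1.737×10^-5 K/W
R_mineral wool = (1/0.543 − 1/0.648)/(4π×0.0407) = 0.5835 K/W
R_outer film = 1/(h·4πr_o²) = 1/(5.43×4π×0.648²) = 0.0349 K/W
R_total = 0.6184 K/W
Q = ΔT/R_total = 171/0.6184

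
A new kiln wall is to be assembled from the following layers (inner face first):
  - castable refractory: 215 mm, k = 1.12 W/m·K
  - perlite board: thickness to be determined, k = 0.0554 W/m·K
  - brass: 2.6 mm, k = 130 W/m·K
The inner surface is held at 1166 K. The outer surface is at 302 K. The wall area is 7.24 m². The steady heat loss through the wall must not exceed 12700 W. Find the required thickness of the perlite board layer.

Using the resistance-network approach (series):
R_castable refractory = L/(kA) = 0.215/(1.12×7.24) = 0.02651 K/W
R_brass = L/(kA) = 0.0026/(130×7.24) = 2.762×10^-6 K/W
Sum of the known resistances R_other = 0.02652 K/W
Required total resistance R_tot = ΔT/Q_allow = 864/12700 = 0.06803 K/W
R_perlite board = R_tot − R_other = 0.04151 K/W
L = R·k·A = 0.04151×0.0554×7.24

L ≈ 16.7 mm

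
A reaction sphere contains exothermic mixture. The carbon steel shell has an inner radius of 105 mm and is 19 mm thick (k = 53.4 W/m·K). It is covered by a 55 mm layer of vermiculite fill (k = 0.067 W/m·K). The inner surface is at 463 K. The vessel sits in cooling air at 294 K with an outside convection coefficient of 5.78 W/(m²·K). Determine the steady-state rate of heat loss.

Q ≈ 50.1 W

Radial (spherical) resistances in series:
R_carbon steel shell = (1/0.105 − 1/0.124)/(4π×53.4) = 0.002175 K/W
R_vermiculite fill = (1/0.124 − 1/0.179)/(4π×0.067) = 2.943 K/W
R_outer film = 1/(h·4πr_o²) = 1/(5.78×4π×0.179²) = 0.4297 K/W
R_total = 3.375 K/W
Q = ΔT/R_total = 169/3.375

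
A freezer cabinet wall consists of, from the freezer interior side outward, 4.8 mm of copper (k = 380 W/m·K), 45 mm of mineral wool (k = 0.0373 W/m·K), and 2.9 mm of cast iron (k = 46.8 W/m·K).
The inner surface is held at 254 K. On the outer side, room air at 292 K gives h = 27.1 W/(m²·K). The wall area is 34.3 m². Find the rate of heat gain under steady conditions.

Q ≈ 1050 W

Using the resistance-network approach (series):
R_copper = L/(kA) = 0.0048/(380×34.3) = 3.683×10^-7 K/W
R_mineral wool = L/(kA) = 0.045/(0.0373×34.3) = 0.03517 K/W
R_cast iron = L/(kA) = 0.0029/(46.8×34.3) = 1.807×10^-6 K/W
R_outer film = 1/(h_o·A) = 1/(27.1×34.3) = 0.001076 K/W
R_total = 0.03625 K/W
Q = ΔT / R_total = 38 / 0.03625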